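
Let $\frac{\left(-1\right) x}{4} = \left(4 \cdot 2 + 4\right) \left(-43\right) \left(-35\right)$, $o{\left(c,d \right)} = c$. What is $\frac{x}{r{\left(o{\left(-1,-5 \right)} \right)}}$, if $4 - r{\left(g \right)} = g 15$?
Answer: $- \frac{72240}{19} \approx -3802.1$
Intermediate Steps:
$r{\left(g \right)} = 4 - 15 g$ ($r{\left(g \right)} = 4 - g 15 = 4 - 15 g$)
$x = -72240$ ($x = - 4 \left(4 \cdot 2 + 4\right) \left(-43\right) \left(-35\right) = - 4 \left(8 + 4\right) \left(-43\right) \left(-35\right) = - 4 \cdot 12 \left(-43\right) \left(-35\right) = - 4 \left(\left(-516\right) \left(-35\right)\right) = \left(-4\right) 18060 = -72240$)
$\frac{x}{r{\left(o{\left(-1,-5 \right)} \right)}} = - \frac{72240}{4 - -15} = - \frac{72240}{4 + 15} = - \frac{72240}{19}$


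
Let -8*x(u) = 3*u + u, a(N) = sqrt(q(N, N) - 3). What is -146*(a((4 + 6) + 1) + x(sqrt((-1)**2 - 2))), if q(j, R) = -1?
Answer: -219*I ≈ -219.0*I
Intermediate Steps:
a(N) = 2*I (a(N) = sqrt(-1 - 3) = sqrt(-4) = 2*I)
x(u) = -u/2 (x(u) = -(3*u + u)/8 = -u/2)
-146*(a((4 + 6) + 1) + x(sqrt((-1)**2 - 2))) = -146*(2*I - sqrt((-1)**2 - 2)/2) = -146*(2*I - sqrt(1 - 2)/2) = -146*(2*I - I/2) = -219*I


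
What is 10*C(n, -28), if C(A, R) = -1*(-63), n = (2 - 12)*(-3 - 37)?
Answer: 630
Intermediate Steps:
n = 400 (n = -10*(-40) = 400)
C(A, R) = 63
10*C(n, -28) = 10*63 = 630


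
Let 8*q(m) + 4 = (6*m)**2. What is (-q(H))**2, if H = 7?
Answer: 48400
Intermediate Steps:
q(m) = -1/2 + 9*m**2/2 (q(m) = -1/2 + (6*m)**2/8 = -1/2 + (36*m**2)/8 = -1/2 + 9*m**2/2)
(-q(H))**2 = (-(-1/2 + (9/2)*7**2))**2 = (-(-1/2 + (9/2)*49))**2 = (-(-1/2 + 441/2))**2 = (-1*220)**2 = (-220)**2 = 48400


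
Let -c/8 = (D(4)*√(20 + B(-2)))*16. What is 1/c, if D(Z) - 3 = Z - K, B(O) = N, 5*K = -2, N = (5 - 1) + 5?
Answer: -5*√29/137344 ≈ -0.00019605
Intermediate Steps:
N = 9 (N = 4 + 5 = 9)
K = -⅖ (K = (⅕)*(-2) = -⅖ ≈ -0.40000)
B(O) = 9
D(Z) = 17/5 + Z (D(Z) = 3 + (Z - 1*(-⅖)) = 3 + (Z + ⅖) = 3 + (⅖ + Z) = 17/5 + Z)
c = -4736*√29/5 (c = -8*(17/5 + 4)*√(20 + 9)*16 = -8*37*√29/5*16 = -4736*√29/5 ≈ -5100.8)
1/c = 1/(-4736*√29/5) = -5*√29/137344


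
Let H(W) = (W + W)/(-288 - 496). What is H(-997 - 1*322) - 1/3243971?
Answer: 4278797357/1271636632 ≈ 3.3648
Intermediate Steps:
H(W) = -W/392 (H(W) = (2*W)/(-784) = (2*W)*(-1/784) = -W/392)
H(-997 - 1*322) - 1/3243971 = -(-997 - 1*322)/392 - 1/3243971 = -(-997 - 322)/392 - 1*1/3243971 = -1/392*(-1319) - 1/3243971 = 1319/392 - 1/3243971 = 4278797357/1271636632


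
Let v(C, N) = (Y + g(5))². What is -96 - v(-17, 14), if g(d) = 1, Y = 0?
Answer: -97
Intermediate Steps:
v(C, N) = 1 (v(C, N) = (0 + 1)² = 1² = 1)
-96 - v(-17, 14) = -96 - 1*1 = -96 - 1 = -97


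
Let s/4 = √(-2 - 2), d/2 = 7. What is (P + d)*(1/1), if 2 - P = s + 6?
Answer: 10 - 8*I ≈ 10.0 - 8.0*I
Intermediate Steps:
d = 14 (d = 2*7 = 14)
s = 8*I (s = 4*√(-2 - 2) = 4*√(-4) = 4*(2*I) = 8*I ≈ 8.0*I)
P = -4 - 8*I (P = 2 - (8*I + 6) = 2 - (6 + 8*I) = 2 + (-6 - 8*I) = -4 - 8*I ≈ -4.0 - 8.0*I)
(P + d)*(1/1) = ((-4 - 8*I) + 14)*(1/1) = (10 - 8*I)*(1*1) = (10 - 8*I)*1 = 10 - 8*I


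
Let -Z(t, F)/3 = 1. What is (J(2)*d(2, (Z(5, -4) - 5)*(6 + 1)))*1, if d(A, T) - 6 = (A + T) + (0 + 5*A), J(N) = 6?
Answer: -228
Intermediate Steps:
Z(t, F) = -3 (Z(t, F) = -3*1 = -3)
d(A, T) = 6 + T + 6*A (d(A, T) = 6 + ((A + T) + (0 + 5*A)) = 6 + ((A + T) + 5*A) = 6 + (T + 6*A) = 6 + T + 6*A)
(J(2)*d(2, (Z(5, -4) - 5)*(6 + 1)))*1 = (6*(6 + (-3 - 5)*(6 + 1) + 6*2))*1 = (6*(6 - 8*7 + 12))*1 = (6*(6 - 56 + 12))*1 = (6*(-38))*1 = -228*1 = -228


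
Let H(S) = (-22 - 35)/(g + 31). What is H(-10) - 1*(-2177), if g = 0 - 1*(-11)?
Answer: 30459/14 ≈ 2175.6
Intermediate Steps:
g = 11 (g = 0 + 11 = 11)
H(S) = -19/14 (H(S) = (-22 - 35)/(11 + 31) = -57/42 = -57*1/42 = -19/14)
H(-10) - 1*(-2177) = -19/14 - 1*(-2177) = -19/14 + 2177 = 30459/14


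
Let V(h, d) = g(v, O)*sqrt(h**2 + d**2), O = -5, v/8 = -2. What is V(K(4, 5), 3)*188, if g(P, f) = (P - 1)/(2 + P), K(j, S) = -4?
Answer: 7990/7 ≈ 1141.4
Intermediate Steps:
v = -16 (v = 8*(-2) = -16)
g(P, f) = (-1 + P)/(2 + P)
V(h, d) = 17*sqrt(d**2 + h**2)/14 (V(h, d) = ((-1 - 16)/(2 - 16))*sqrt(h**2 + d**2) = (-17/(-14))*sqrt(d**2 + h**2) = (-1/14*(-17))*sqrt(d**2 + h**2) = 17*sqrt(d**2 + h**2)/14)
V(K(4, 5), 3)*188 = (17*sqrt(3**2 + (-4)**2)/14)*188 = (17*sqrt(9 + 16)/14)*188 = (17*sqrt(25)/14)*188 = ((17/14)*5)*188 = (85/14)*188 = 7990/7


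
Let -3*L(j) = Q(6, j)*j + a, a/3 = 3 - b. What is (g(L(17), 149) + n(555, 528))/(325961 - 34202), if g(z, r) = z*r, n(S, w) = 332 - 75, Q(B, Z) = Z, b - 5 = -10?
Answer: -45866/875277 ≈ -0.052402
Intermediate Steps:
b = -5 (b = 5 - 10 = -5)
a = 24 (a = 3*(3 - 1*(-5)) = 3*(3 + 5) = 3*8 = 24)
L(j) = -8 - j**2/3 (L(j) = -(j*j + 24)/3 = -(j**2 + 24)/3 = -(24 + j**2)/3 = -8 - j**2/3)
n(S, w) = 257
g(z, r) = r*z
(g(L(17), 149) + n(555, 528))/(325961 - 34202) = (149*(-8 - 1/3*17**2) + 257)/(325961 - 34202) = (149*(-8 - 1/3*289) + 257)/291759 = (149*(-8 - 289/3) + 257)*(1/291759) = (149*(-313/3) + 257)*(1/291759) = (-46637/3 + 257)*(1/291759) = -45866/3*1/291759 = -45866/875277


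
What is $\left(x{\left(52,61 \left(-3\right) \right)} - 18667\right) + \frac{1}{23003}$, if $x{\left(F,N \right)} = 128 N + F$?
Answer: $- \frac{967023116}{23003} \approx -42039.0$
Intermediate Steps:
$x{\left(F,N \right)} = F + 128 N$
$\left(x{\left(52,61 \left(-3\right) \right)} - 18667\right) + \frac{1}{23003} = \left(\left(52 + 128 \cdot 61 \left(-3\right)\right) - 18667\right) + \frac{1}{23003} = \left(\left(52 + 128 \left(-183\right)\right) - 18667\right) + \frac{1}{23003} = \left(\left(52 - 23424\right) - 18667\right) + \frac{1}{23003} = \left(-23372 - 18667\right) + \frac{1}{23003} = -42039 + \frac{1}{23003} = - \frac{967023116}{23003}$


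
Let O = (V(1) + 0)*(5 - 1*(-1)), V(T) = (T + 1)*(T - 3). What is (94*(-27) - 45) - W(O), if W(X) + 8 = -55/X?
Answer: -61855/24 ≈ -2577.3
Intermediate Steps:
V(T) = (1 + T)*(-3 + T)
O = -24 (O = ((-3 + 1**2 - 2*1) + 0)*(5 - 1*(-1)) = ((-3 + 1 - 2) + 0)*(5 + 1) = (-4 + 0)*6 = -4*6 = -24)
W(X) = -8 - 55/X
(94*(-27) - 45) - W(O) = (94*(-27) - 45) - (-8 - 55/(-24)) = (-2538 - 45) - (-8 - 55*(-1/24)) = -2583 - (-8 + 55/24) = -2583 - 1*(-137/24) = -2583 + 137/24 = -61855/24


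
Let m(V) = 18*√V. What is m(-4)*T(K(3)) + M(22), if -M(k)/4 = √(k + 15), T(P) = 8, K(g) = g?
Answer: -4*√37 + 288*I ≈ -24.331 + 288.0*I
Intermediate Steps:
M(k) = -4*√(15 + k) (M(k) = -4*√(k + 15) = -4*√(15 + k))
m(-4)*T(K(3)) + M(22) = (18*√(-4))*8 - 4*√(15 + 22) = (18*(2*I))*8 - 4*√37 = (36*I)*8 - 4*√37 = 288*I - 4*√37 = -4*√37 + 288*I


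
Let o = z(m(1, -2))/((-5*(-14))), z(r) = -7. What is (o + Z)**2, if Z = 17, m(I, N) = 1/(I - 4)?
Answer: 28561/100 ≈ 285.61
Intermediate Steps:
m(I, N) = 1/(-4 + I)
o = -1/10 (o = -7/((-5*(-14))) = -7/70 = -7*1/70 = -1/10 ≈ -0.10000)
(o + Z)**2 = (-1/10 + 17)**2 = (169/10)**2 = 28561/100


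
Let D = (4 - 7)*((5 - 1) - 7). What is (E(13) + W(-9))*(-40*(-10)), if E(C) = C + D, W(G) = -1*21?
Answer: 400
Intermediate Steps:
D = 9 (D = -3*(4 - 7) = -3*(-3) = 9)
W(G) = -21
E(C) = 9 + C (E(C) = C + 9 = 9 + C)
(E(13) + W(-9))*(-40*(-10)) = ((9 + 13) - 21)*(-40*(-10)) = (22 - 21)*400 = 1*400 = 400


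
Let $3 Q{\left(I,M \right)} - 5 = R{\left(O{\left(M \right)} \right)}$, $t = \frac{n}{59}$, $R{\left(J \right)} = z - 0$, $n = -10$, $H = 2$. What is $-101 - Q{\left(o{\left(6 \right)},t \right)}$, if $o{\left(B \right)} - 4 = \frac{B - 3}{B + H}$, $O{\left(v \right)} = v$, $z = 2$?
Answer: $- \frac{310}{3} \approx -103.33$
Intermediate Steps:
$R{\left(J \right)} = 2$ ($R{\left(J \right)} = 2 - 0 = 2 + 0 = 2$)
$o{\left(B \right)} = 4 + \frac{-3 + B}{2 + B}$ ($o{\left(B \right)} = 4 + \frac{B - 3}{B + 2} = 4 + \frac{-3 + B}{2 + B}$)
$t = - \frac{10}{59} \approx -0.16949$
$Q{\left(I,M \right)} = \frac{7}{3}$ ($Q{\left(I,M \right)} = \frac{5}{3} + \frac{1}{3} \cdot 2 = \frac{5}{3} + \frac{2}{3} = \frac{7}{3}$)
$-101 - Q{\left(o{\left(6 \right)},t \right)} = -101 - \frac{7}{3} = - \frac{310}{3}$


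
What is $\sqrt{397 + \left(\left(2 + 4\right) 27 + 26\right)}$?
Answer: $3 \sqrt{65} \approx 24.187$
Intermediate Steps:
$\sqrt{397 + \left(\left(2 + 4\right) 27 + 26\right)} = \sqrt{397 + \left(6 \cdot 27 + 26\right)} = \sqrt{397 + \left(162 + 26\right)} = \sqrt{397 + 188} = \sqrt{585} = 3 \sqrt{65}$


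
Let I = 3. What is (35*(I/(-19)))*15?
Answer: -1575/19 ≈ -82.895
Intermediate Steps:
(35*(I/(-19)))*15 = (35*(3/(-19)))*15 = (35*(3*(-1/19)))*15 = (35*(-3/19))*15 = -105/19*15 = -1575/19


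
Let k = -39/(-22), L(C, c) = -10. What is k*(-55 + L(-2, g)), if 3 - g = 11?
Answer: -2535/22 ≈ -115.23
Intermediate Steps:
g = -8 (g = 3 - 1*11 = 3 - 11 = -8)
k = 39/22 (k = -39*(-1/22) = 39/22 ≈ 1.7727)
k*(-55 + L(-2, g)) = 39*(-55 - 10)/22 = (39/22)*(-65) = -2535/22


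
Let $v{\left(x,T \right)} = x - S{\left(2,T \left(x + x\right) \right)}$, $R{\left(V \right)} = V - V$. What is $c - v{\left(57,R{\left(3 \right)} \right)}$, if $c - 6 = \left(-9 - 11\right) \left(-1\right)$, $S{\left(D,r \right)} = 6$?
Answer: $-25$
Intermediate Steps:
$R{\left(V \right)} = 0$
$v{\left(x,T \right)} = -6 + x$ ($v{\left(x,T \right)} = x - 6 = -6 + x$)
$c = 26$ ($c = 6 + \left(-9 - 11\right) \left(-1\right) = 6 - -20 = 6 + 20 = 26$)
$c - v{\left(57,R{\left(3 \right)} \right)} = 26 - \left(-6 + 57\right) = 26 - 51 = -25$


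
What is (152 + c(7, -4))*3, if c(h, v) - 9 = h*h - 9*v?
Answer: 738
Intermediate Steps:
c(h, v) = 9 + h² - 9*v (c(h, v) = 9 + (h*h - 9*v) = 9 + (h² - 9*v) = 9 + h² - 9*v)
(152 + c(7, -4))*3 = (152 + (9 + 7² - 9*(-4)))*3 = (152 + (9 + 49 + 36))*3 = (152 + 94)*3 = 246*3 = 738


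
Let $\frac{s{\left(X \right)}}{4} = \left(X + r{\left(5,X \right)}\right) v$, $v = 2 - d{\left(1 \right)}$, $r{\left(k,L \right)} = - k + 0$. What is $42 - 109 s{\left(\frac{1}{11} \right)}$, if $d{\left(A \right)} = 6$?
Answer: $- \frac{93714}{11} \approx -8519.5$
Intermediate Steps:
$r{\left(k,L \right)} = - k$
$v = -4$ ($v = 2 - 6 = -4$)
$s{\left(X \right)} = 80 - 16 X$ ($s{\left(X \right)} = 4 \left(X - 5\right) \left(-4\right) = 4 \left(-5 + X\right) \left(-4\right) = 4 \left(20 - 4 X\right) = 80 - 16 X$)
$42 - 109 s{\left(\frac{1}{11} \right)} = 42 - 109 \left(80 - \frac{16}{11}\right) = 42 - \frac{94176}{11} = - \frac{93714}{11}$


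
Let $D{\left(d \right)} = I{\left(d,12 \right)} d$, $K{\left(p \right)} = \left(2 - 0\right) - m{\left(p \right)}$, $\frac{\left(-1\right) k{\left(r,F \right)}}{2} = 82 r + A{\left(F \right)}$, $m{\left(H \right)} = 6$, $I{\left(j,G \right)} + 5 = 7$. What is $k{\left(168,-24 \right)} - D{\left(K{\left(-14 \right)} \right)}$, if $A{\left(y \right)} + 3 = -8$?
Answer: $-27522$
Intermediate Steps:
$I{\left(j,G \right)} = 2$ ($I{\left(j,G \right)} = -5 + 7 = 2$)
$A{\left(y \right)} = -11$ ($A{\left(y \right)} = -3 - 8 = -11$)
$k{\left(r,F \right)} = 22 - 164 r$ ($k{\left(r,F \right)} = - 2 \left(82 r - 11\right) = - 2 \left(-11 + 82 r\right) = 22 - 164 r$)
$K{\left(p \right)} = -4$ ($K{\left(p \right)} = \left(2 - 0\right) - 6 = \left(2 + 0\right) - 6 = 2 - 6 = -4$)
$D{\left(d \right)} = 2 d$
$k{\left(168,-24 \right)} - D{\left(K{\left(-14 \right)} \right)} = \left(22 - 27552\right) - 2 \left(-4\right) = \left(22 - 27552\right) - -8 = -27530 + 8 = -27522$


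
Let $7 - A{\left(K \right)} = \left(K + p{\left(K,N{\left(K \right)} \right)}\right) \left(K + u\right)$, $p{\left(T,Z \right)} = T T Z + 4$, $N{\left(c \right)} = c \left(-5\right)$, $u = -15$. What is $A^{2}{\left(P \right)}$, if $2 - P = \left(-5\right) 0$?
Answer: $189225$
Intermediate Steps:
$P = 2$ ($P = 2 - \left(-5\right) 0 = 2 - 0 = 2 + 0 = 2$)
$N{\left(c \right)} = - 5 c$
$p{\left(T,Z \right)} = 4 + Z T^{2}$ ($p{\left(T,Z \right)} = T^{2} Z + 4 = Z T^{2} + 4 = 4 + Z T^{2}$)
$A{\left(K \right)} = 7 - \left(-15 + K\right) \left(4 + K - 5 K^{3}\right)$ ($A{\left(K \right)} = 7 - \left(K + \left(4 + - 5 K K^{2}\right)\right) \left(K - 15\right) = 7 - \left(K - \left(-4 + 5 K^{3}\right)\right) \left(-15 + K\right) = 7 - \left(4 + K - 5 K^{3}\right) \left(-15 + K\right) = 7 - \left(-15 + K\right) \left(4 + K - 5 K^{3}\right)$)
$A^{2}{\left(P \right)} = \left(67 - 2^{2} - 75 \cdot 2^{3} + 5 \cdot 2^{4} + 11 \cdot 2\right)^{2} = \left(67 - 4 - 600 + 5 \cdot 16 + 22\right)^{2} = \left(67 - 4 - 600 + 80 + 22\right)^{2} = \left(-435\right)^{2} = 189225$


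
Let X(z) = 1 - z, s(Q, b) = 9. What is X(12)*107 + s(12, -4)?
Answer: -1168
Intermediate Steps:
X(12)*107 + s(12, -4) = (1 - 1*12)*107 + 9 = (1 - 12)*107 + 9 = -11*107 + 9 = -1177 + 9 = -1168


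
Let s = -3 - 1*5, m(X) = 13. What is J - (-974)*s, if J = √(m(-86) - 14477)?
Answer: -7792 + 8*I*√226 ≈ -7792.0 + 120.27*I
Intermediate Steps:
s = -8 (s = -3 - 5 = -8)
J = 8*I*√226 (J = √(13 - 14477) = √(-14464) = 8*I*√226 ≈ 120.27*I)
J - (-974)*s = 8*I*√226 - (-974)*(-8) = 8*I*√226 - 1*7792 = 8*I*√226 - 7792 = -7792 + 8*I*√226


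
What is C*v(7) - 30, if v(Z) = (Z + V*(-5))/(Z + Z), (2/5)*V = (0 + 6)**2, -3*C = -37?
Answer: -17651/42 ≈ -420.26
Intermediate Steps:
C = 37/3 (C = -1/3*(-37) = 37/3 ≈ 12.333)
V = 90 (V = 5*(0 + 6)**2/2 = (5/2)*6**2 = (5/2)*36 = 90)
v(Z) = (-450 + Z)/(2*Z) (v(Z) = (Z + 90*(-5))/(Z + Z) = (Z - 450)/((2*Z)) = (-450 + Z)*(1/(2*Z)) = (-450 + Z)/(2*Z))
C*v(7) - 30 = 37*((1/2)*(-450 + 7)/7)/3 - 30 = 37*((1/2)*(1/7)*(-443))/3 - 30 = (37/3)*(-443/14) - 30 = -16391/42 - 30 = -17651/42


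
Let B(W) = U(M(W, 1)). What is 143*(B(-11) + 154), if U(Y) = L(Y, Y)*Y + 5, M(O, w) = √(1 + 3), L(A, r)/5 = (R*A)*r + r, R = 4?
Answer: 48477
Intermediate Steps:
L(A, r) = 5*r + 20*A*r (L(A, r) = 5*((4*A)*r + r) = 5*(4*A*r + r) = 5*(r + 4*A*r) = 5*r + 20*A*r)
M(O, w) = 2 (M(O, w) = √4 = 2)
U(Y) = 5 + 5*Y²*(1 + 4*Y) (U(Y) = (5*Y*(1 + 4*Y))*Y + 5 = 5*Y²*(1 + 4*Y) + 5 = 5 + 5*Y²*(1 + 4*Y))
B(W) = 185 (B(W) = 5 + 5*2²*(1 + 4*2) = 5 + 5*4*(1 + 8) = 5 + 5*4*9 = 5 + 180 = 185)
143*(B(-11) + 154) = 143*(185 + 154) = 143*339 = 48477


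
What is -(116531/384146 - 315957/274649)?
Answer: 89368495103/105505314754 ≈ 0.84705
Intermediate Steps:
-(116531/384146 - 315957/274649) = -1*(-89368495103/105505314754) = 89368495103/105505314754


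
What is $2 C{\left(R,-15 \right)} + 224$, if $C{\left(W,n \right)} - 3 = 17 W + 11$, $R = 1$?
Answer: $286$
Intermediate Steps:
$C{\left(W,n \right)} = 14 + 17 W$ ($C{\left(W,n \right)} = 3 + \left(17 W + 11\right) = 3 + \left(11 + 17 W\right) = 14 + 17 W$)
$2 C{\left(R,-15 \right)} + 224 = 2 \left(14 + 17 \cdot 1\right) + 224 = 2 \left(14 + 17\right) + 224 = 2 \cdot 31 + 224 = 62 + 224 = 286$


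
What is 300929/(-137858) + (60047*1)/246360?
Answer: -32929454557/16981348440 ≈ -1.9392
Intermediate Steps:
300929/(-137858) + (60047*1)/246360 = 300929*(-1/137858) + 60047*(1/246360) = -300929/137858 + 60047/246360 = -32929454557/16981348440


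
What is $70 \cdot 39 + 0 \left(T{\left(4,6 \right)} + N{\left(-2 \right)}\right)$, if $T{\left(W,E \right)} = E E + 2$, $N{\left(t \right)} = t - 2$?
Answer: $2730$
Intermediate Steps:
$N{\left(t \right)} = -2 + t$
$T{\left(W,E \right)} = 2 + E^{2}$ ($T{\left(W,E \right)} = E^{2} + 2 = 2 + E^{2}$)
$70 \cdot 39 + 0 \left(T{\left(4,6 \right)} + N{\left(-2 \right)}\right) = 70 \cdot 39 + 0 \left(\left(2 + 6^{2}\right) - 4\right) = 2730 + 0 \left(\left(2 + 36\right) - 4\right) = 2730 + 0 \left(38 - 4\right) = 2730 + 0 \cdot 34 = 2730 + 0 = 2730$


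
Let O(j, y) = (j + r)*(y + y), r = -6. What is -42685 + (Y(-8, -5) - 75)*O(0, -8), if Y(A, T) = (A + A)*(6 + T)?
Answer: -51421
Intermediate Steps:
Y(A, T) = 2*A*(6 + T) (Y(A, T) = (2*A)*(6 + T) = 2*A*(6 + T))
O(j, y) = 2*y*(-6 + j) (O(j, y) = (j - 6)*(y + y) = (-6 + j)*(2*y) = 2*y*(-6 + j))
-42685 + (Y(-8, -5) - 75)*O(0, -8) = -42685 + (2*(-8)*(6 - 5) - 75)*(2*(-8)*(-6 + 0)) = -42685 + (2*(-8)*1 - 75)*(2*(-8)*(-6)) = -42685 + (-16 - 75)*96 = -42685 - 91*96 = -42685 - 8736 = -51421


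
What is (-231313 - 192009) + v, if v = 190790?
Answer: -232532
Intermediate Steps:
(-231313 - 192009) + v = (-231313 - 192009) + 190790 = -423322 + 190790 = -232532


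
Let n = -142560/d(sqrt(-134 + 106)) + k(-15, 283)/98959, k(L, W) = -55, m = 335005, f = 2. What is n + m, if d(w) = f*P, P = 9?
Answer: 32368004460/98959 ≈ 3.2709e+5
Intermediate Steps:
d(w) = 18 (d(w) = 2*9 = 18)
n = -783755335/98959 (n = -142560/18 - 55/98959 = -142560*1/18 - 55*1/98959 = -7920 - 55/98959 = -783755335/98959 ≈ -7920.0)
n + m = -783755335/98959 + 335005 = 32368004460/98959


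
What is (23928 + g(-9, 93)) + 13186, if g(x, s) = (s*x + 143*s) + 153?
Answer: 49729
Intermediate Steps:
g(x, s) = 153 + 143*s + s*x (g(x, s) = (143*s + s*x) + 153 = 153 + 143*s + s*x)
(23928 + g(-9, 93)) + 13186 = (23928 + (153 + 143*93 + 93*(-9))) + 13186 = (23928 + (153 + 13299 - 837)) + 13186 = (23928 + 12615) + 13186 = 36543 + 13186 = 49729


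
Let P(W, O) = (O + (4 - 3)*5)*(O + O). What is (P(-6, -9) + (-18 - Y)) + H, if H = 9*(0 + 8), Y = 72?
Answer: 54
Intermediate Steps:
P(W, O) = 2*O*(5 + O) (P(W, O) = (O + 1*5)*(2*O) = (O + 5)*(2*O) = (5 + O)*(2*O) = 2*O*(5 + O))
H = 72 (H = 9*8 = 72)
(P(-6, -9) + (-18 - Y)) + H = (2*(-9)*(5 - 9) + (-18 - 1*72)) + 72 = (2*(-9)*(-4) + (-18 - 72)) + 72 = (72 - 90) + 72 = -18 + 72 = 54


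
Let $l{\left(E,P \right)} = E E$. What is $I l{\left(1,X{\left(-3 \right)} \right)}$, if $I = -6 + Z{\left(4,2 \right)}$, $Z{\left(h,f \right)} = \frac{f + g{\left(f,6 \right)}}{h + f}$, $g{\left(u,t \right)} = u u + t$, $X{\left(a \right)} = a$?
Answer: $-4$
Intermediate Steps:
$g{\left(u,t \right)} = t + u^{2}$ ($g{\left(u,t \right)} = u^{2} + t = t + u^{2}$)
$Z{\left(h,f \right)} = \frac{6 + f + f^{2}}{f + h}$ ($Z{\left(h,f \right)} = \frac{f + \left(6 + f^{2}\right)}{h + f} = \frac{6 + f + f^{2}}{f + h}$)
$l{\left(E,P \right)} = E^{2}$
$I = -4$ ($I = -6 + \frac{6 + 2 + 2^{2}}{2 + 4} = -6 + \frac{6 + 2 + 4}{6} = -6 + \frac{1}{6} \cdot 12 = -6 + 2 = -4$)
$I l{\left(1,X{\left(-3 \right)} \right)} = - 4 \cdot 1^{2} = \left(-4\right) 1 = -4$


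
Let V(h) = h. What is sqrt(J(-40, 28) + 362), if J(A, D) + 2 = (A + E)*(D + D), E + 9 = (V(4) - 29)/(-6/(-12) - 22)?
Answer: 8*I*sqrt(66994)/43 ≈ 48.155*I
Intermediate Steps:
E = -337/43 (E = -9 + (4 - 29)/(-6/(-12) - 22) = -9 - 25/(-6*(-1/12) - 22) = -9 - 25/(1/2 - 22) = -9 - 25/(-43/2) = -9 - 25*(-2/43) = -9 + 50/43 = -337/43 ≈ -7.8372)
J(A, D) = -2 + 2*D*(-337/43 + A) (J(A, D) = -2 + (A - 337/43)*(D + D) = -2 + (-337/43 + A)*(2*D) = -2 + 2*D*(-337/43 + A))
sqrt(J(-40, 28) + 362) = sqrt((-2 - 674/43*28 + 2*(-40)*28) + 362) = sqrt((-2 - 18872/43 - 2240) + 362) = sqrt(-115278/43 + 362) = sqrt(-99712/43) = 8*I*sqrt(66994)/43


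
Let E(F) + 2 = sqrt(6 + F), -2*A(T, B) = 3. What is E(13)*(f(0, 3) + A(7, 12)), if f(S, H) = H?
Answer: -3 + 3*sqrt(19)/2 ≈ 3.5383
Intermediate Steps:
A(T, B) = -3/2 (A(T, B) = -1/2*3 = -3/2)
E(F) = -2 + sqrt(6 + F)
E(13)*(f(0, 3) + A(7, 12)) = (-2 + sqrt(6 + 13))*(3 - 3/2) = (-2 + sqrt(19))*(3/2) = -3 + 3*sqrt(19)/2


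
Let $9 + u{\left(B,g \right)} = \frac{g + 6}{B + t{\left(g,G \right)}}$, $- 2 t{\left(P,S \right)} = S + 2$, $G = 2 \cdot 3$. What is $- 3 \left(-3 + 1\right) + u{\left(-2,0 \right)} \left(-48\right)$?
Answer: $486$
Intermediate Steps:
$G = 6$
$t{\left(P,S \right)} = -1 - \frac{S}{2}$ ($t{\left(P,S \right)} = - \frac{S + 2}{2} = - \frac{2 + S}{2} = -1 - \frac{S}{2}$)
$u{\left(B,g \right)} = -9 + \frac{6 + g}{-4 + B}$ ($u{\left(B,g \right)} = -9 + \frac{g + 6}{B - 4} = -9 + \frac{6 + g}{B - 4} = -9 + \frac{6 + g}{-4 + B}$)
$- 3 \left(-3 + 1\right) + u{\left(-2,0 \right)} \left(-48\right) = - 3 \left(-3 + 1\right) + \frac{42 + 0 - -18}{-4 - 2} \left(-48\right) = \left(-3\right) \left(-2\right) + \frac{42 + 0 + 18}{-6} \left(-48\right) = 6 + \left(- \frac{1}{6}\right) 60 \left(-48\right) = 6 - -480 = 6 + 480 = 486$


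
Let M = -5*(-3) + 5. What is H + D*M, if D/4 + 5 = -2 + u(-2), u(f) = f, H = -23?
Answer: -743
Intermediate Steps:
M = 20 (M = 15 + 5 = 20)
D = -36 (D = -20 + 4*(-2 - 2) = -20 + 4*(-4) = -20 - 16 = -36)
H + D*M = -23 - 36*20 = -23 - 720 = -743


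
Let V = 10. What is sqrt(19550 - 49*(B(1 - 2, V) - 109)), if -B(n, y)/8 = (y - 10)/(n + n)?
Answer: sqrt(24891) ≈ 157.77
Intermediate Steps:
B(n, y) = -4*(-10 + y)/n (B(n, y) = -8*(y - 10)/(n + n) = -8*(-10 + y)/(2*n) = -8*(-10 + y)*1/(2*n) = -4*(-10 + y)/n)
sqrt(19550 - 49*(B(1 - 2, V) - 109)) = sqrt(19550 - 49*(4*(10 - 1*10)/(1 - 2) - 109)) = sqrt(19550 - 49*(4*(10 - 10)/(-1) - 109)) = sqrt(19550 - 49*(4*(-1)*0 - 109)) = sqrt(19550 - 49*(0 - 109)) = sqrt(19550 - 49*(-109)) = sqrt(19550 + 5341) = sqrt(24891)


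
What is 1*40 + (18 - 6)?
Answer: 52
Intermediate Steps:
1*40 + (18 - 6) = 40 + (18 - 1*6) = 40 + (18 - 6) = 40 + 12 = 52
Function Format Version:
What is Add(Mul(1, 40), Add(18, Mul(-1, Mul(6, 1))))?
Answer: 52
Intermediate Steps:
Add(Mul(1, 40), Add(18, Mul(-1, Mul(6, 1)))) = Add(40, Add(18, Mul(-1, 6))) = Add(40, Add(18, -6)) = Add(40, 12) = 52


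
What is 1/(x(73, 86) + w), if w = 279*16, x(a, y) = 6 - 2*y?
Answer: 1/4298 ≈ 0.00023267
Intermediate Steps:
w = 4464
1/(x(73, 86) + w) = 1/((6 - 2*86) + 4464) = 1/((6 - 172) + 4464) = 1/(-166 + 4464) = 1/4298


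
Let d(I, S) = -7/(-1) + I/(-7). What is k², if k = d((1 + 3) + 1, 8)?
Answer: 1936/49 ≈ 39.510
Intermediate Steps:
d(I, S) = 7 - I/7 (d(I, S) = -7*(-1) + I*(-⅐) = 7 - I/7)
k = 44/7 (k = 7 - ((1 + 3) + 1)/7 = 7 - (4 + 1)/7 = 7 - ⅐*5 = 7 - 5/7 = 44/7 ≈ 6.2857)
k² = (44/7)² = 1936/49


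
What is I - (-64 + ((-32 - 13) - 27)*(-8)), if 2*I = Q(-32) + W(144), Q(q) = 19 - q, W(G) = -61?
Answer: -517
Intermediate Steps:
I = -5 (I = ((19 - 1*(-32)) - 61)/2 = ((19 + 32) - 61)/2 = (51 - 61)/2 = (½)*(-10) = -5)
I - (-64 + ((-32 - 13) - 27)*(-8)) = -5 - (-64 + ((-32 - 13) - 27)*(-8)) = -5 - (-64 + (-45 - 27)*(-8)) = -5 - (-64 - 72*(-8)) = -5 - (-64 + 576) = -5 - 1*512 = -5 - 512 = -517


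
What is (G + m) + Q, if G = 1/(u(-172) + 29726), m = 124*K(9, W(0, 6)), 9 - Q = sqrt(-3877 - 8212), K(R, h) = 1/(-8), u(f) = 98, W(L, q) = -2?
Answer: -193855/29824 - I*sqrt(12089) ≈ -6.5 - 109.95*I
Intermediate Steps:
K(R, h) = -1/8
Q = 9 - I*sqrt(12089) (Q = 9 - sqrt(-3877 - 8212) = 9 - sqrt(-12089) = 9 - I*sqrt(12089) ≈ 9.0 - 109.95*I)
m = -31/2 (m = 124*(-1/8) = -31/2 ≈ -15.500)
G = 1/29824 (G = 1/(98 + 29726) = 1/29824 ≈ 3.3530e-5)
(G + m) + Q = (1/29824 - 31/2) + (9 - I*sqrt(12089)) = -462271/29824 + (9 - I*sqrt(12089)) = -193855/29824 - I*sqrt(12089)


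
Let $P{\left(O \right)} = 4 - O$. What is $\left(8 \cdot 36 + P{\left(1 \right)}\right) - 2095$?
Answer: $-1804$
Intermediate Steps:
$\left(8 \cdot 36 + P{\left(1 \right)}\right) - 2095 = \left(8 \cdot 36 + \left(4 - 1\right)\right) - 2095 = \left(288 + \left(4 - 1\right)\right) - 2095 = \left(288 + 3\right) - 2095 = 291 - 2095 = -1804$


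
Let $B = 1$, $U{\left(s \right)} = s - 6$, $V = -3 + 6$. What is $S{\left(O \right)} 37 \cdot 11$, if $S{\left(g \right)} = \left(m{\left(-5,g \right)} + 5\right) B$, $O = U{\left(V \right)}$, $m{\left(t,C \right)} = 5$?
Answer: $4070$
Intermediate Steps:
$V = 3$
$U{\left(s \right)} = -6 + s$ ($U{\left(s \right)} = s - 6 = -6 + s$)
$O = -3$ ($O = -6 + 3 = -3$)
$S{\left(g \right)} = 10$ ($S{\left(g \right)} = \left(5 + 5\right) 1 = 10 \cdot 1 = 10$)
$S{\left(O \right)} 37 \cdot 11 = 10 \cdot 37 \cdot 11 = 370 \cdot 11 = 4070$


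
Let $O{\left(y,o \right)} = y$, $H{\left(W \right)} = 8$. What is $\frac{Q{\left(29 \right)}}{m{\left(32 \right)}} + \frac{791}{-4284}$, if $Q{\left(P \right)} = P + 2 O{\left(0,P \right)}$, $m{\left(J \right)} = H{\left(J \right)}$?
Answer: $\frac{4211}{1224} \approx 3.4404$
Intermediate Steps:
$m{\left(J \right)} = 8$
$Q{\left(P \right)} = P$ ($Q{\left(P \right)} = P + 2 \cdot 0 = P + 0 = P$)
$\frac{Q{\left(29 \right)}}{m{\left(32 \right)}} + \frac{791}{-4284} = \frac{29}{8} + \frac{791}{-4284} = 29 \cdot \frac{1}{8} + 791 \left(- \frac{1}{4284}\right) = \frac{29}{8} - \frac{113}{612} = \frac{4211}{1224}$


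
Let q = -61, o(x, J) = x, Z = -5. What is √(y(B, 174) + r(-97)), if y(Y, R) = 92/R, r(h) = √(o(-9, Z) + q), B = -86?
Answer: √(4002 + 7569*I*√70)/87 ≈ 2.1109 + 1.9817*I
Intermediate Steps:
r(h) = I*√70 (r(h) = √(-9 - 61) = √(-70) = I*√70)
√(y(B, 174) + r(-97)) = √(92/174 + I*√70) = √(92*(1/174) + I*√70) = √(46/87 + I*√70)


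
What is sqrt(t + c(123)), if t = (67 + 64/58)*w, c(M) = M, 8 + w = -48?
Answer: I*sqrt(3103957)/29 ≈ 60.752*I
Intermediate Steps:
w = -56 (w = -8 - 48 = -56)
t = -110600/29 (t = (67 + 64/58)*(-56) = (67 + 64*(1/58))*(-56) = (67 + 32/29)*(-56) = (1975/29)*(-56) = -110600/29 ≈ -3813.8)
sqrt(t + c(123)) = sqrt(-110600/29 + 123) = sqrt(-107033/29) = I*sqrt(3103957)/29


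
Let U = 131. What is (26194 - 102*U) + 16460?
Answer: 29292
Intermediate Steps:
(26194 - 102*U) + 16460 = (26194 - 102*131) + 16460 = (26194 - 13362) + 16460 = 12832 + 16460 = 29292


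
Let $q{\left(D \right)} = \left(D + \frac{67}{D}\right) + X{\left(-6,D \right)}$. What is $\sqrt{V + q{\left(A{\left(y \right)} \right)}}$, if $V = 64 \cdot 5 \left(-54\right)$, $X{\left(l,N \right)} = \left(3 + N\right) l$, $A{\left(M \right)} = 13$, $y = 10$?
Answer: $\frac{2 i \sqrt{733369}}{13} \approx 131.75 i$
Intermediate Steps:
$X{\left(l,N \right)} = l \left(3 + N\right)$
$V = -17280$ ($V = 320 \left(-54\right) = -17280$)
$q{\left(D \right)} = -18 - 5 D + \frac{67}{D}$ ($q{\left(D \right)} = \left(D + \frac{67}{D}\right) - 6 \left(3 + D\right) = \left(D + \frac{67}{D}\right) - \left(18 + 6 D\right) = -18 - 5 D + \frac{67}{D}$)
$\sqrt{V + q{\left(A{\left(y \right)} \right)}} = \sqrt{-17280 - \left(83 - \frac{67}{13}\right)} = \sqrt{-17280 - \frac{1012}{13}} = \sqrt{- \frac{225652}{13}} = \frac{2 i \sqrt{733369}}{13}$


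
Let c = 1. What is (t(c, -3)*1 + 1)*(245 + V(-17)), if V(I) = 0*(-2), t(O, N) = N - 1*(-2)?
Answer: 0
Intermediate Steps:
t(O, N) = 2 + N (t(O, N) = N + 2 = 2 + N)
V(I) = 0
(t(c, -3)*1 + 1)*(245 + V(-17)) = ((2 - 3)*1 + 1)*(245 + 0) = (-1*1 + 1)*245 = (-1 + 1)*245 = 0*245 = 0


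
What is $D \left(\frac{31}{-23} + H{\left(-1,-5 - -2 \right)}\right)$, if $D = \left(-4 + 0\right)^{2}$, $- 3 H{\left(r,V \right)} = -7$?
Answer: $\frac{1088}{69} \approx 15.768$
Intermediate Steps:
$H{\left(r,V \right)} = \frac{7}{3}$ ($H{\left(r,V \right)} = \left(- \frac{1}{3}\right) \left(-7\right) = \frac{7}{3}$)
$D = 16$ ($D = \left(-4\right)^{2} = 16$)
$D \left(\frac{31}{-23} + H{\left(-1,-5 - -2 \right)}\right) = 16 \left(\frac{31}{-23} + \frac{7}{3}\right) = 16 \left(31 \left(- \frac{1}{23}\right) + \frac{7}{3}\right) = 16 \left(- \frac{31}{23} + \frac{7}{3}\right) = 16 \cdot \frac{68}{69} = \frac{1088}{69}$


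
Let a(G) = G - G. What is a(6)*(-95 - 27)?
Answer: 0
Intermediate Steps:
a(G) = 0
a(6)*(-95 - 27) = 0*(-95 - 27) = 0*(-122) = 0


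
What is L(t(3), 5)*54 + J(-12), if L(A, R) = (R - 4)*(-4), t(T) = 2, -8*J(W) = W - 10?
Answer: -853/4 ≈ -213.25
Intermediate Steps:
J(W) = 5/4 - W/8 (J(W) = -(W - 10)/8 = -(-10 + W)/8 = 5/4 - W/8)
L(A, R) = 16 - 4*R (L(A, R) = (-4 + R)*(-4) = 16 - 4*R)
L(t(3), 5)*54 + J(-12) = (16 - 4*5)*54 + (5/4 - 1/8*(-12)) = (16 - 20)*54 + (5/4 + 3/2) = -4*54 + 11/4 = -216 + 11/4 = -853/4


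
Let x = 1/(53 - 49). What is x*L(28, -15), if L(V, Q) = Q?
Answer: -15/4 ≈ -3.7500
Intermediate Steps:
x = 1/4 ≈ 0.25000
x*L(28, -15) = (1/4)*(-15) = -15/4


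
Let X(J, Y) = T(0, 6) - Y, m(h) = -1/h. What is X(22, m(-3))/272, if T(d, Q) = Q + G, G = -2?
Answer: 11/816 ≈ 0.013480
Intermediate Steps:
T(d, Q) = -2 + Q (T(d, Q) = Q - 2 = -2 + Q)
X(J, Y) = 4 - Y (X(J, Y) = (-2 + 6) - Y = 4 - Y)
X(22, m(-3))/272 = (4 - (-1)/(-3))/272 = (4 - (-1)*(-1)/3)*(1/272) = (4 - 1*⅓)*(1/272) = (4 - ⅓)*(1/272) = (11/3)*(1/272) = 11/816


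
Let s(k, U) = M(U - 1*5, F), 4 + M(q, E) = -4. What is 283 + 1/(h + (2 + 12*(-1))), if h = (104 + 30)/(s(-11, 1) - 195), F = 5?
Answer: 612209/2164 ≈ 282.91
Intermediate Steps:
M(q, E) = -8 (M(q, E) = -4 - 4 = -8)
s(k, U) = -8
h = -134/203 (h = (104 + 30)/(-8 - 195) = 134/(-203) = 134*(-1/203) = -134/203 ≈ -0.66010)
283 + 1/(h + (2 + 12*(-1))) = 283 + 1/(-134/203 + (2 + 12*(-1))) = 283 + 1/(-134/203 + (2 - 12)) = 283 + 1/(-134/203 - 10) = 283 + 1/(-2164/203) = 283 - 203/2164 = 612209/2164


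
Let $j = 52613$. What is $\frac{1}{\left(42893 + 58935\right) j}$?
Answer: $\frac{1}{5357476564} \approx 1.8666 \cdot 10^{-10}$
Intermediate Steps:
$\frac{1}{\left(42893 + 58935\right) j} = \frac{1}{\left(42893 + 58935\right) 52613} = \frac{1}{101828} \cdot \frac{1}{52613} = \frac{1}{5357476564}$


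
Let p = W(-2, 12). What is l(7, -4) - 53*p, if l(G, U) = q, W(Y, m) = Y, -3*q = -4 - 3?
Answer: 325/3 ≈ 108.33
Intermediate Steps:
q = 7/3 (q = -(-4 - 3)/3 = -⅓*(-7) = 7/3 ≈ 2.3333)
p = -2
l(G, U) = 7/3
l(7, -4) - 53*p = 7/3 - 53*(-2) = 7/3 + 106 = 325/3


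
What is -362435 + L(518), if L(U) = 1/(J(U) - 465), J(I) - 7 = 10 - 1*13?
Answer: -167082536/461 ≈ -3.6244e+5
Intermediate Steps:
J(I) = 4 (J(I) = 7 + (10 - 1*13) = 7 + (10 - 13) = 7 - 3 = 4)
L(U) = -1/461 (L(U) = 1/(4 - 465) = 1/(-461) = -1/461)
-362435 + L(518) = -362435 - 1/461 = -167082536/461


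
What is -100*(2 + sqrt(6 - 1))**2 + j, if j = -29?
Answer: -929 - 400*sqrt(5) ≈ -1823.4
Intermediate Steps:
-100*(2 + sqrt(6 - 1))**2 + j = -100*(2 + sqrt(6 - 1))**2 - 29 = -100*(2 + sqrt(5))**2 - 29 = -29 - 100*(2 + sqrt(5))**2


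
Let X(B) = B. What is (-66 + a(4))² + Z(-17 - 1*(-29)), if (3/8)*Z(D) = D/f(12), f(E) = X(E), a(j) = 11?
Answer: 9083/3 ≈ 3027.7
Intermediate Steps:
f(E) = E
Z(D) = 2*D/9 (Z(D) = 8*(D/12)/3 = 2*D/9)
(-66 + a(4))² + Z(-17 - 1*(-29)) = (-66 + 11)² + 2*(-17 - 1*(-29))/9 = (-55)² + 2*(-17 + 29)/9 = 3025 + (2/9)*12 = 3025 + 8/3 = 9083/3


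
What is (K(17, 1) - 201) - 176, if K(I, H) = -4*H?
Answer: -381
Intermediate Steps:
(K(17, 1) - 201) - 176 = (-4*1 - 201) - 176 = (-4 - 201) - 176 = -205 - 176 = -381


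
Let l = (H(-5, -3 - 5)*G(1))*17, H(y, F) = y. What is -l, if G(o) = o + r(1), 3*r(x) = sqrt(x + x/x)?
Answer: 85 + 85*sqrt(2)/3 ≈ 125.07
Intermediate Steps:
r(x) = sqrt(1 + x)/3 (r(x) = sqrt(x + x/x)/3 = sqrt(x + 1)/3 = sqrt(1 + x)/3)
G(o) = o + sqrt(2)/3 (G(o) = o + sqrt(1 + 1)/3 = o + sqrt(2)/3)
l = -85 - 85*sqrt(2)/3 (l = -5*(1 + sqrt(2)/3)*17 = (-5 - 5*sqrt(2)/3)*17 = -85 - 85*sqrt(2)/3 ≈ -125.07)
-l = -(-85 - 85*sqrt(2)/3) = 85 + 85*sqrt(2)/3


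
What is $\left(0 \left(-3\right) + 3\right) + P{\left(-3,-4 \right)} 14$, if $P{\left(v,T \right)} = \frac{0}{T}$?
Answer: $3$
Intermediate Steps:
$P{\left(v,T \right)} = 0$
$\left(0 \left(-3\right) + 3\right) + P{\left(-3,-4 \right)} 14 = \left(0 \left(-3\right) + 3\right) + 0 \cdot 14 = \left(0 + 3\right) + 0 = 3 + 0 = 3$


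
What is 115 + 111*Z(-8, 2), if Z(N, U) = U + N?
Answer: -551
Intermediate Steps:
Z(N, U) = N + U
115 + 111*Z(-8, 2) = 115 + 111*(-8 + 2) = 115 + 111*(-6) = 115 - 666 = -551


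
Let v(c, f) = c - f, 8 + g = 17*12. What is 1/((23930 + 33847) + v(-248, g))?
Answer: 1/57333 ≈ 1.7442e-5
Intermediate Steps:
g = 196 (g = -8 + 17*12 = -8 + 204 = 196)
1/((23930 + 33847) + v(-248, g)) = 1/((23930 + 33847) + (-248 - 1*196)) = 1/(57777 + (-248 - 196)) = 1/(57777 - 444) = 1/57333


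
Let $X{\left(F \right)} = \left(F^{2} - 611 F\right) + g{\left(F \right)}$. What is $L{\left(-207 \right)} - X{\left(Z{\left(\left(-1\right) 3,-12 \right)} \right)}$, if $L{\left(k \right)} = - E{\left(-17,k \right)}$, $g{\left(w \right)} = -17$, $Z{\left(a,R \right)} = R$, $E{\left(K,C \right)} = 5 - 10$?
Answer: $-7454$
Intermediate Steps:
$E{\left(K,C \right)} = -5$
$X{\left(F \right)} = -17 + F^{2} - 611 F$ ($X{\left(F \right)} = \left(F^{2} - 611 F\right) - 17 = -17 + F^{2} - 611 F$)
$L{\left(k \right)} = 5$ ($L{\left(k \right)} = \left(-1\right) \left(-5\right) = 5$)
$L{\left(-207 \right)} - X{\left(Z{\left(\left(-1\right) 3,-12 \right)} \right)} = 5 - \left(-17 + \left(-12\right)^{2} - -7332\right) = 5 - \left(-17 + 144 + 7332\right) = 5 - 7459 = -7454$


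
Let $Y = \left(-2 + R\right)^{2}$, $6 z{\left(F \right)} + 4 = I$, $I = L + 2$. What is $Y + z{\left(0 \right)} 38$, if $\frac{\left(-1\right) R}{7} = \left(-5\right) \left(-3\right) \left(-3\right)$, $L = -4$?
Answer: $97931$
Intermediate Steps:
$R = 315$ ($R = - 7 \left(-5\right) \left(-3\right) \left(-3\right) = - 7 \cdot 15 \left(-3\right) = \left(-7\right) \left(-45\right) = 315$)
$I = -2$ ($I = -4 + 2 = -2$)
$z{\left(F \right)} = -1$ ($z{\left(F \right)} = - \frac{2}{3} + \frac{1}{6} \left(-2\right) = - \frac{2}{3} - \frac{1}{3} = -1$)
$Y = 97969$ ($Y = \left(-2 + 315\right)^{2} = 313^{2} = 97969$)
$Y + z{\left(0 \right)} 38 = 97969 - 38 = 97931$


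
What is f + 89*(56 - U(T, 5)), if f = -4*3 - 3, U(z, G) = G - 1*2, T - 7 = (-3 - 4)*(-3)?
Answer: 4702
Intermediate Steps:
T = 28 (T = 7 + (-3 - 4)*(-3) = 7 - 7*(-3) = 7 + 21 = 28)
U(z, G) = -2 + G (U(z, G) = G - 2 = -2 + G)
f = -15 (f = -12 - 3 = -15)
f + 89*(56 - U(T, 5)) = -15 + 89*(56 - (-2 + 5)) = -15 + 89*(56 - 1*3) = -15 + 89*(56 - 3) = -15 + 89*53 = -15 + 4717 = 4702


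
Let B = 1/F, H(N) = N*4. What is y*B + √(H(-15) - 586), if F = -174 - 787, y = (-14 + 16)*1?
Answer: -2/961 + I*√646 ≈ -0.0020812 + 25.417*I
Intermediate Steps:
H(N) = 4*N
y = 2 (y = 2*1 = 2)
F = -961
B = -1/961 (B = 1/(-961) = -1/961 ≈ -0.0010406)
y*B + √(H(-15) - 586) = 2*(-1/961) + √(4*(-15) - 586) = -2/961 + √(-60 - 586) = -2/961 + √(-646) = -2/961 + I*√646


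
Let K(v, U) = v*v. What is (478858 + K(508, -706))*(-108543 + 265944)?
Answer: 115992259722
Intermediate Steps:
K(v, U) = v²
(478858 + K(508, -706))*(-108543 + 265944) = (478858 + 508²)*(-108543 + 265944) = (478858 + 258064)*157401 = 736922*157401 = 115992259722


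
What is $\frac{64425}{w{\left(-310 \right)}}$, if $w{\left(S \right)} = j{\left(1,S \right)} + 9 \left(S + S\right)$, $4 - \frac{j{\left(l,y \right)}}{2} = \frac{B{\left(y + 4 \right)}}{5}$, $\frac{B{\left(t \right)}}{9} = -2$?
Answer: $- \frac{322125}{27824} \approx -11.577$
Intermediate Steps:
$B{\left(t \right)} = -18$ ($B{\left(t \right)} = 9 \left(-2\right) = -18$)
$j{\left(l,y \right)} = \frac{76}{5}$ ($j{\left(l,y \right)} = 8 - 2 \left(- \frac{18}{5}\right) = 8 - 2 \left(\left(-18\right) \frac{1}{5}\right) = 8 - - \frac{36}{5} = 8 + \frac{36}{5} = \frac{76}{5}$)
$w{\left(S \right)} = \frac{76}{5} + 18 S$ ($w{\left(S \right)} = \frac{76}{5} + 9 \left(S + S\right) = \frac{76}{5} + 9 \cdot 2 S = \frac{76}{5} + 18 S$)
$\frac{64425}{w{\left(-310 \right)}} = \frac{64425}{\frac{76}{5} + 18 \left(-310\right)} = \frac{64425}{\frac{76}{5} - 5580} = \frac{64425}{- \frac{27824}{5}} = 64425 \left(- \frac{5}{27824}\right) = - \frac{322125}{27824}$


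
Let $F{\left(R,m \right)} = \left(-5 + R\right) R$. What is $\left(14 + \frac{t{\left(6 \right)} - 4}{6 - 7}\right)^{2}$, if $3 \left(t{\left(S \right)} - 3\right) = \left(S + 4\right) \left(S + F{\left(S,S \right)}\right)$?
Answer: $625$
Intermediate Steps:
$F{\left(R,m \right)} = R \left(-5 + R\right)$
$t{\left(S \right)} = 3 + \frac{\left(4 + S\right) \left(S + S \left(-5 + S\right)\right)}{3}$ ($t{\left(S \right)} = 3 + \frac{\left(S + 4\right) \left(S + S \left(-5 + S\right)\right)}{3} = 3 + \frac{\left(4 + S\right) \left(S + S \left(-5 + S\right)\right)}{3}$)
$\left(14 + \frac{t{\left(6 \right)} - 4}{6 - 7}\right)^{2} = \left(14 + \frac{\left(3 - 32 + \frac{6^{3}}{3}\right) - 4}{6 - 7}\right)^{2} = \left(14 + \frac{\left(3 - 32 + \frac{1}{3} \cdot 216\right) - 4}{-1}\right)^{2} = \left(14 + \left(\left(3 - 32 + 72\right) - 4\right) \left(-1\right)\right)^{2} = \left(14 + \left(43 - 4\right) \left(-1\right)\right)^{2} = \left(14 + 39 \left(-1\right)\right)^{2} = \left(14 - 39\right)^{2} = \left(-25\right)^{2} = 625$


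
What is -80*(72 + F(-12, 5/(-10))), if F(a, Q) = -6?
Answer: -5280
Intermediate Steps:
-80*(72 + F(-12, 5/(-10))) = -80*(72 - 6) = -80*66 = -5280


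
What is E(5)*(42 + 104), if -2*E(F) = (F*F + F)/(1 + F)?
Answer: -365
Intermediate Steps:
E(F) = -(F + F**2)/(2*(1 + F)) (E(F) = -(F*F + F)/(2*(1 + F)) = -(F**2 + F)/(2*(1 + F)) = -(F + F**2)/(2*(1 + F)))
E(5)*(42 + 104) = (-1/2*5)*(42 + 104) = -5/2*146 = -365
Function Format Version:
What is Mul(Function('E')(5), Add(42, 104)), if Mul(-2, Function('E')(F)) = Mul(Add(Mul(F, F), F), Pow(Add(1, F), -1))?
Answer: -365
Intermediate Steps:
Function('E')(F) = Mul(Rational(-1, 2), Pow(Add(1, F), -1), Add(F, Pow(F, 2))) (Function('E')(F) = Mul(Rational(-1, 2), Mul(Add(Mul(F, F), F), Pow(Add(1, F), -1))) = Mul(Rational(-1, 2), Mul(Add(Pow(F, 2), F), Pow(Add(1, F), -1))) = Mul(Rational(-1, 2), Mul(Add(F, Pow(F, 2)), Pow(Add(1, F), -1))) = Mul(Rational(-1, 2), Mul(Pow(Add(1, F), -1), Add(F, Pow(F, 2)))) = Mul(Rational(-1, 2), Pow(Add(1, F), -1), Add(F, Pow(F, 2))))
Mul(Function('E')(5), Add(42, 104)) = Mul(Mul(Rational(-1, 2), 5), Add(42, 104)) = Mul(Rational(-5, 2), 146) = -365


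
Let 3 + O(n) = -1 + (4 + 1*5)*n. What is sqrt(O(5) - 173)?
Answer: 2*I*sqrt(33) ≈ 11.489*I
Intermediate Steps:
O(n) = -4 + 9*n (O(n) = -3 + (-1 + (4 + 1*5)*n) = -3 + (-1 + (4 + 5)*n) = -3 + (-1 + 9*n) = -4 + 9*n)
sqrt(O(5) - 173) = sqrt((-4 + 9*5) - 173) = sqrt((-4 + 45) - 173) = sqrt(41 - 173) = sqrt(-132) = 2*I*sqrt(33)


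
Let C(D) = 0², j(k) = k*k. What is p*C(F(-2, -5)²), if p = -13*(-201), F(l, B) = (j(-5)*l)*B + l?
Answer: 0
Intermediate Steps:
j(k) = k²
F(l, B) = l + 25*B*l (F(l, B) = ((-5)²*l)*B + l = (25*l)*B + l = 25*B*l + l = l + 25*B*l)
C(D) = 0
p = 2613
p*C(F(-2, -5)²) = 2613*0 = 0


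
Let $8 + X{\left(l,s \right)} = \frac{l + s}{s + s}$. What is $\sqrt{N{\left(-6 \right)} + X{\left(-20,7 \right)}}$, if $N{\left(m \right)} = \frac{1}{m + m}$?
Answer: $\frac{i \sqrt{15897}}{42} \approx 3.002 i$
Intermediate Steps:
$X{\left(l,s \right)} = -8 + \frac{l + s}{2 s}$ ($X{\left(l,s \right)} = -8 + \frac{l + s}{s + s} = -8 + \frac{l + s}{2 s}$)
$N{\left(m \right)} = \frac{1}{2 m}$
$\sqrt{N{\left(-6 \right)} + X{\left(-20,7 \right)}} = \sqrt{\frac{1}{2 \left(-6\right)} + \frac{-20 - 105}{2 \cdot 7}} = \sqrt{\frac{1}{2} \left(- \frac{1}{6}\right) + \frac{1}{2} \cdot \frac{1}{7} \left(-20 - 105\right)} = \sqrt{- \frac{1}{12} + \frac{1}{2} \cdot \frac{1}{7} \left(-125\right)} = \sqrt{- \frac{1}{12} - \frac{125}{14}} = \sqrt{- \frac{757}{84}} = \frac{i \sqrt{15897}}{42}$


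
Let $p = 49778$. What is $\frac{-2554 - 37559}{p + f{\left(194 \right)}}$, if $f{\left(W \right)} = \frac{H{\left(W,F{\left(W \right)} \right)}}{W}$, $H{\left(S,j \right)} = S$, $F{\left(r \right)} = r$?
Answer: $- \frac{4457}{5531} \approx -0.80582$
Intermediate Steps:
$f{\left(W \right)} = 1$ ($f{\left(W \right)} = \frac{W}{W} = 1$)
$\frac{-2554 - 37559}{p + f{\left(194 \right)}} = \frac{-2554 - 37559}{49778 + 1} = - \frac{40113}{49779} = \left(-40113\right) \frac{1}{49779} = - \frac{4457}{5531}$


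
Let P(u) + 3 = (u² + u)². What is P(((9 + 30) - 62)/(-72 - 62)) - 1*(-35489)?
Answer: 11441335916217/322417936 ≈ 35486.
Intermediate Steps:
P(u) = -3 + (u + u²)² (P(u) = -3 + (u² + u)² = -3 + (u + u²)²)
P(((9 + 30) - 62)/(-72 - 62)) - 1*(-35489) = (-3 + (((9 + 30) - 62)/(-72 - 62))²*(1 + ((9 + 30) - 62)/(-72 - 62))²) - 1*(-35489) = (-3 + ((39 - 62)/(-134))²*(1 + (39 - 62)/(-134))²) + 35489 = (-3 + (-23*(-1/134))²*(1 - 23*(-1/134))²) + 35489 = (-3 + (23/134)²*(1 + 23/134)²) + 35489 = (-3 + 529*(157/134)²/17956) + 35489 = (-3 + (529/17956)*(24649/17956)) + 35489 = (-3 + 13039321/322417936) + 35489 = -954214487/322417936 + 35489 = 11441335916217/322417936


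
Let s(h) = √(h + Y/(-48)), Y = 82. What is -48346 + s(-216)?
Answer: -48346 + 5*I*√1254/12 ≈ -48346.0 + 14.755*I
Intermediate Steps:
s(h) = √(-41/24 + h) (s(h) = √(h + 82/(-48)) = √(h + 82*(-1/48)) = √(h - 41/24) = √(-41/24 + h))
-48346 + s(-216) = -48346 + √(-246 + 144*(-216))/12 = -48346 + √(-246 - 31104)/12 = -48346 + √(-31350)/12 = -48346 + (5*I*√1254)/12 = -48346 + 5*I*√1254/12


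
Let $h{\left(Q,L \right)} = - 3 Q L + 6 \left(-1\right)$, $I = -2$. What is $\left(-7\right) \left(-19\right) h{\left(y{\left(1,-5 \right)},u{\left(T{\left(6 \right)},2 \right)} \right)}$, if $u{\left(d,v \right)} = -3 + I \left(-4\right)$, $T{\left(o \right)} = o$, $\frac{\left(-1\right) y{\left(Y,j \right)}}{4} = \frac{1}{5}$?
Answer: $798$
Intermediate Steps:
$y{\left(Y,j \right)} = - \frac{4}{5}$
$u{\left(d,v \right)} = 5$ ($u{\left(d,v \right)} = -3 - -8 = -3 + 8 = 5$)
$h{\left(Q,L \right)} = -6 - 3 L Q$ ($h{\left(Q,L \right)} = - 3 L Q - 6 = -6 - 3 L Q$)
$\left(-7\right) \left(-19\right) h{\left(y{\left(1,-5 \right)},u{\left(T{\left(6 \right)},2 \right)} \right)} = \left(-7\right) \left(-19\right) \left(-6 - 15 \left(- \frac{4}{5}\right)\right) = 133 \left(-6 + 12\right) = 133 \cdot 6 = 798$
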